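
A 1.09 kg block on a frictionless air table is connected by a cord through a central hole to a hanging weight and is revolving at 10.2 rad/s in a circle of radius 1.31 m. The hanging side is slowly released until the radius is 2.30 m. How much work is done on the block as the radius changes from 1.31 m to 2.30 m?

No torque about the axis ⇒ m r₁² ω₁ = m r₂² ω₂.
ω₂ = ω₁ (r₁/r₂)² = (10.2)(1.31/2.30)² = 3.309 rad/s.
W = ΔKE = ½m(v₂² − v₁²) = -65.74 J.

W ≈ -65.7 J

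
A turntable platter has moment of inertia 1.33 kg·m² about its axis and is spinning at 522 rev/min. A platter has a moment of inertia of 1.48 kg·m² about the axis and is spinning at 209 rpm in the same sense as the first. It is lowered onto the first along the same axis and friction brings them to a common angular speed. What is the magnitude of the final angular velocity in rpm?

|ω_f| ≈ 357 rpm

The coupling torques are internal; angular momentum about the shared axis is conserved.
Taking A's sense as positive: L = (1.330)(522) + (1.480)(209) = 1004 kg·m²·rpm.
Combined I = 1.330 + 1.480 = 2.810 kg·m².
ω_f = L / I = 1004 / 2.810 = 357.1 rpm.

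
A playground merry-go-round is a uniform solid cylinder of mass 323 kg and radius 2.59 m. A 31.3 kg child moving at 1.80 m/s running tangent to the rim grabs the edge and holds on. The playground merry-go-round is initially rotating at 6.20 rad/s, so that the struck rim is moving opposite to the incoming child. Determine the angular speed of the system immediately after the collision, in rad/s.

|ω_f| ≈ 5.08 rad/s

About the axle the impulsive forces during the collision are internal, so angular momentum about that axis is conserved.
I_p = ½(323)(2.59)² = 1083 kg·m². Taking the sense of the child's angular momentum as positive, L_{child} = m v R = (31.3)(1.80)(2.59) = 145.9 kg·m²/s.
L_i = −I_p ω_p + m v R = −(1083)(6.20) + 145.9 = -6571 kg·m²/s.
After sticking, I_f = I_p + m R² = 1083 + (31.3)(2.59)² = 1293 kg·m².
ω_f = L_i / I_f = -6571 / 1293 = -5.081 rad/s.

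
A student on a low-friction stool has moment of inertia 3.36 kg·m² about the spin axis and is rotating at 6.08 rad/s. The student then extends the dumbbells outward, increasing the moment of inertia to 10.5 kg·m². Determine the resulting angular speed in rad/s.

Angular momentum about the spin axis is conserved since the torque about it is zero.
ω₂ = I₁ω₁ / I₂ = (3.360)(6.08 rad/s) / (10.50) = 1.946 rad/s.

ω₂ ≈ 1.95 rad/s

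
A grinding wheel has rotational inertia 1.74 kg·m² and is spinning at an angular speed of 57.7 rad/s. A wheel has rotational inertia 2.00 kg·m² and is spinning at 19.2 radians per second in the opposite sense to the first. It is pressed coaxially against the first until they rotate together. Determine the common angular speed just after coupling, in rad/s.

|ω_f| ≈ 16.6 rad/s

No external torque acts about the common axis, so total angular momentum is conserved.
Taking A's sense as positive: L = (1.740)(57.7) − (2.000)(19.2) = 62.00 kg·m²·rad/s.
Combined I = 1.740 + 2.000 = 3.740 kg·m².
ω_f = L / I = 62.00 / 3.740 = 16.58 rad/s.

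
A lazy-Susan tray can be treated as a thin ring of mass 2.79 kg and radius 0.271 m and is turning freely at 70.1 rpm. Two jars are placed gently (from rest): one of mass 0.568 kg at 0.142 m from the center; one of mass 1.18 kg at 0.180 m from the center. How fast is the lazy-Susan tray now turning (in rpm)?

The added mass arrives with no angular momentum about the center, and any external torque about the center is negligible, so the system's angular momentum is conserved.
I_p = (2.79)(0.271)² = 0.2049 kg·m².
Added inertia Σmr² = (0.568)(0.142)² + (1.18)(0.180)² = 0.04969 kg·m²; I_f = 0.2049 + 0.04969 = 0.2546 kg·m².
ω_f = I_p ω_i / I_f = (0.2049)(70.1) / 0.2546 = 56.42 rpm.

ω_f ≈ 56.4 rpm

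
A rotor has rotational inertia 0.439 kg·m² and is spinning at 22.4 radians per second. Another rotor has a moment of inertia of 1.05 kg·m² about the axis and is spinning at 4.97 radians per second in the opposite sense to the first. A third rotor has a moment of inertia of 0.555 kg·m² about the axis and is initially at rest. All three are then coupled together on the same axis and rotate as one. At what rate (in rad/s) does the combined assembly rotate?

The coupling torques are internal; angular momentum about the shared axis is conserved.
Taking A's sense as positive: L = (0.4390)(22.4) − (1.050)(4.97) = 4.615 kg·m²·rad/s.
Combined I = 0.4390 + 1.050 + 0.5550 = 2.044 kg·m².
ω_f = L / I = 4.615 / 2.044 = 2.258 rad/s.

|ω_f| ≈ 2.26 rad/s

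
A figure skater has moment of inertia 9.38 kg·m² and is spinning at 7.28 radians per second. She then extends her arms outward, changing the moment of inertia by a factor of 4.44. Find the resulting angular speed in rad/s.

Angular momentum about the spin axis is conserved since the torque about it is zero.
I₂ = 4.44 × 9.38 = 41.65 kg·m².
ω₂ = I₁ω₁ / I₂ = (9.380)(7.28 rad/s) / (41.65) = 1.640 rad/s.

ω₂ ≈ 1.64 rad/s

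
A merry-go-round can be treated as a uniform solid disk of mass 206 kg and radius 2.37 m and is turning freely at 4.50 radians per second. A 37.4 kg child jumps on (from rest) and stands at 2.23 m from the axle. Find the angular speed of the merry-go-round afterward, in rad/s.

The added mass arrives with no angular momentum about the axle, and any external torque about the axle is negligible, so the system's angular momentum is conserved.
I_p = ½(206)(2.37)² = 578.5 kg·m².
Added inertia Σmr² = (37.4)(2.23)² = 186.0 kg·m²; I_f = 578.5 + 186.0 = 764.5 kg·m².
ω_f = I_p ω_i / I_f = (578.5)(4.50) / 764.5 = 3.405 rad/s.

ω_f ≈ 3.41 rad/s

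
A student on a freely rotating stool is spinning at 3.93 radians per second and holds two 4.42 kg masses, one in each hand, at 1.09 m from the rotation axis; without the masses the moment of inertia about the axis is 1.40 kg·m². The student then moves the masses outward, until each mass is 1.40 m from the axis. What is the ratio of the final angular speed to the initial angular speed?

Angular momentum about the spin axis is conserved since the torque about it is zero.
I₁ = 1.40 + 2(4.42)(1.09)² = 11.90 kg·m²; I₂ = 1.40 + 2(4.42)(1.40)² = 18.73 kg·m².
ω₂/ω₁ = I₁/I₂ = 11.90 / 18.73 = 0.6356.

ω₂/ω₁ ≈ 0.636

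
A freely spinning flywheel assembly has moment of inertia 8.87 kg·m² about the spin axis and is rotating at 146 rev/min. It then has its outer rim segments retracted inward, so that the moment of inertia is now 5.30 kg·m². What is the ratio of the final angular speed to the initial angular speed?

ω₂/ω₁ ≈ 1.67

Angular momentum about the spin axis is conserved since the torque about it is zero.
ω₂/ω₁ = I₁/I₂ = 8.870 / 5.300 = 1.674.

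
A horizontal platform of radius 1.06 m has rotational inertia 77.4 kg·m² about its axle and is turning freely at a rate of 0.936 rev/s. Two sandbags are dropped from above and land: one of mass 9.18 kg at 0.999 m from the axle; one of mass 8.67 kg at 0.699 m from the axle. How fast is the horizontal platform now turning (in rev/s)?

ω_f ≈ 0.798 rev/s

No external torque acts about the axle; L_before = L_after.
Added inertia Σmr² = (9.18)(0.999)² + (8.67)(0.699)² = 13.40 kg·m²; I_f = 77.40 + 13.40 = 90.80 kg·m².
ω_f = I_p ω_i / I_f = (77.40)(0.936) / 90.80 = 0.7979 rev/s.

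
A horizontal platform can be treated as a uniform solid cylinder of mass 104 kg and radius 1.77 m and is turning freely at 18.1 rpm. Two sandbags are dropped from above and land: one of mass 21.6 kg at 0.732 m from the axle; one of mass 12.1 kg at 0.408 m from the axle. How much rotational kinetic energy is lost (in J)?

The added mass arrives with no angular momentum about the axle, and any external torque about the axle is negligible, so the system's angular momentum is conserved.
I_p = ½(104)(1.77)² = 162.9 kg·m².
Added inertia Σmr² = (21.6)(0.732)² + (12.1)(0.408)² = 13.59 kg·m²; I_f = 162.9 + 13.59 = 176.5 kg·m².
ω_f = I_p ω_i / I_f = (162.9)(18.1) / 176.5 = 16.71 rpm.
KE_i = ½(162.9)(1.895 rad/s)² = 292.6 J; KE_f = ½(176.5)(1.750)² = 270.1 J.

energy lost ≈ 22.5 J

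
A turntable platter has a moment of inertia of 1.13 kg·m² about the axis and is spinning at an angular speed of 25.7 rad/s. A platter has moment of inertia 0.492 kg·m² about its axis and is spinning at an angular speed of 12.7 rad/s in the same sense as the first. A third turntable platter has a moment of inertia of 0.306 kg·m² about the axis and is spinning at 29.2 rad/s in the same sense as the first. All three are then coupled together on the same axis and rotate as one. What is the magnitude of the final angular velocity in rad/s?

|ω_f| ≈ 22.9 rad/s

The coupling torques are internal; angular momentum about the shared axis is conserved.
Taking A's sense as positive: L = (1.130)(25.7) + (0.4920)(12.7) + (0.3060)(29.2) = 44.22 kg·m²·rad/s.
Combined I = 1.130 + 0.4920 + 0.3060 = 1.928 kg·m².
ω_f = L / I = 44.22 / 1.928 = 22.94 rad/s.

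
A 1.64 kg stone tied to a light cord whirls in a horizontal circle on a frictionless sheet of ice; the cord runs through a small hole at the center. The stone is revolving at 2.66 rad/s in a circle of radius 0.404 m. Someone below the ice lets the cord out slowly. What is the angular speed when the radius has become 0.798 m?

The constraining force is radial, so m r² ω about the center is conserved.
ω₂ = ω₁ (r₁/r₂)² = (2.66)(0.404/0.798)² = 0.6818 rad/s.

ω₂ ≈ 0.682 rad/s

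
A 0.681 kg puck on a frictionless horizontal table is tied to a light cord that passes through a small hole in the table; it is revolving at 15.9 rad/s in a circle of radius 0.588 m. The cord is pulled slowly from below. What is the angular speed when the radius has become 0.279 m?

No torque about the axis ⇒ m r₁² ω₁ = m r₂² ω₂.
ω₂ = ω₁ (r₁/r₂)² = (15.9)(0.588/0.279)² = 70.62 rad/s.

ω₂ ≈ 70.6 rad/s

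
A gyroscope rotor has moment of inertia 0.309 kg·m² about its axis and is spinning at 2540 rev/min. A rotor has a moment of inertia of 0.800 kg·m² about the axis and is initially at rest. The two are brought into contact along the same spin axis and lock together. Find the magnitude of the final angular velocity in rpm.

No external torque acts about the common axis, so total angular momentum is conserved.
Taking A's sense as positive: L = (0.3090)(2540) = 784.9 kg·m²·rpm.
Combined I = 0.3090 + 0.8000 = 1.109 kg·m².
ω_f = L / I = 784.9 / 1.109 = 707.7 rpm.

|ω_f| ≈ 708 rpm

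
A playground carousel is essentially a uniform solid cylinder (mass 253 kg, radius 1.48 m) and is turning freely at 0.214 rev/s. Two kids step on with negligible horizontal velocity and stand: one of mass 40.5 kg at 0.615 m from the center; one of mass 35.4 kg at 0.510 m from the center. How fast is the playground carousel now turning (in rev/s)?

No external torque acts about the center; L_before = L_after.
I_p = ½(253)(1.48)² = 277.1 kg·m².
Added inertia Σmr² = (40.5)(0.615)² + (35.4)(0.510)² = 24.53 kg·m²; I_f = 277.1 + 24.53 = 301.6 kg·m².
ω_f = I_p ω_i / I_f = (277.1)(0.214) / 301.6 = 0.1966 rev/s.

ω_f ≈ 0.197 rev/s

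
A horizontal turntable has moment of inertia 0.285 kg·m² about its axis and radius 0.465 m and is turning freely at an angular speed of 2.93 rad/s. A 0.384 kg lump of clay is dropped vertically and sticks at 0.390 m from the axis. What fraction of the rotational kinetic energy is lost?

fraction ≈ 0.170

The added mass arrives with no angular momentum about the axis, and any external torque about the axis is negligible, so the system's angular momentum is conserved.
Added inertia Σmr² = (0.384)(0.390)² = 0.05841 kg·m²; I_f = 0.2850 + 0.05841 = 0.3434 kg·m².
ω_f = I_p ω_i / I_f = (0.2850)(2.93) / 0.3434 = 2.432 rad/s.
KE_i = ½(0.2850)(2.930 rad/s)² = 1.223 J; KE_f = ½(0.3434)(2.432)² = 1.015 J.
Fraction lost = 0.1701.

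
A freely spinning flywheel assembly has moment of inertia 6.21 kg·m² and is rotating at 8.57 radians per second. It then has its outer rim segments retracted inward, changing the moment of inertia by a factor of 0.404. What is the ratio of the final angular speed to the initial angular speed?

ω₂/ω₁ ≈ 2.48

With no external torque about the axis, L is conserved: I₁ω₁ = I₂ω₂.
I₂ = 0.404 × 6.21 = 2.509 kg·m².
ω₂/ω₁ = I₁/I₂ = 6.210 / 2.509 = 2.475.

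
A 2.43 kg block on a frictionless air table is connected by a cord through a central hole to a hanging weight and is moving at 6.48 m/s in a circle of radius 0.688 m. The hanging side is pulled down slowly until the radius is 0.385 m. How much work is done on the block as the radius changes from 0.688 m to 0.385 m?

W ≈ 112 J

The only horizontal force on the mass is along the cord (radial), so it exerts no torque about the hole and angular momentum m v r is conserved.
v₂ = v₁ r₁ / r₂ = (6.48)(0.688) / (0.385) = 11.58 m/s.
W = ΔKE = ½m(v₂² − v₁²) = 111.9 J.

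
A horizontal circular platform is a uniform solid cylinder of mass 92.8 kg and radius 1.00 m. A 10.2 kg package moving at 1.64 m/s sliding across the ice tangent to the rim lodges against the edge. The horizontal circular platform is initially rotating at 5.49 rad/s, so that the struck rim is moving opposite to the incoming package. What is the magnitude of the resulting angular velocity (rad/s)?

|ω_f| ≈ 4.21 rad/s

The axle reaction passes through the central axle and exerts no torque about it; angular momentum about the central axle is conserved through the impact.
I_p = ½(92.8)(1.00)² = 46.40 kg·m². Taking the sense of the package's angular momentum as positive, L_{package} = m v R = (10.2)(1.64)(1.00) = 16.73 kg·m²/s.
L_i = −I_p ω_p + m v R = −(46.40)(5.49) + 16.73 = -238.0 kg·m²/s.
After sticking, I_f = I_p + m R² = 46.40 + (10.2)(1.00)² = 56.60 kg·m².
ω_f = L_i / I_f = -238.0 / 56.60 = -4.205 rad/s.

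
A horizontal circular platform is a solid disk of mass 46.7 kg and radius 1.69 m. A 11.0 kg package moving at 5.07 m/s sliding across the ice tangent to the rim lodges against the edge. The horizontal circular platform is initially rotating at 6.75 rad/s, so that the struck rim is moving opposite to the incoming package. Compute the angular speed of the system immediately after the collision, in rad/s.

|ω_f| ≈ 3.63 rad/s

The axle reaction passes through the central axle and exerts no torque about it; angular momentum about the central axle is conserved through the impact.
I_p = ½(46.7)(1.69)² = 66.69 kg·m². Taking the sense of the package's angular momentum as positive, L_{package} = m v R = (11.0)(5.07)(1.69) = 94.25 kg·m²/s.
L_i = −I_p ω_p + m v R = −(66.69)(6.75) + 94.25 = -355.9 kg·m²/s.
After sticking, I_f = I_p + m R² = 66.69 + (11.0)(1.69)² = 98.11 kg·m².
ω_f = L_i / I_f = -355.9 / 98.11 = -3.628 rad/s.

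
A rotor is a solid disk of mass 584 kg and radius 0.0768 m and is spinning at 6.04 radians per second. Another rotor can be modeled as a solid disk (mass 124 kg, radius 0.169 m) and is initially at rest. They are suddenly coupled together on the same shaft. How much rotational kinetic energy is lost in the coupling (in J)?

The coupling torques are internal; angular momentum about the shared axis is conserved.
Moments of inertia: I_A = ½(584)(0.0768)² = 1.722 kg·m²; I_B = ½(124)(0.169)² = 1.771 kg·m².
Taking A's sense as positive: L = (1.722)(6.04) = 10.40 kg·m²·rad/s.
Combined I = 1.722 + 1.771 = 3.493 kg·m².
ω_f = L / I = 10.40 / 3.493 = 2.978 rad/s.
KE_i = ½ΣIω² = 31.42 J; KE_f = ½(3.493)(2.978)² = 15.49 J.

ΔKE lost ≈ 15.9 J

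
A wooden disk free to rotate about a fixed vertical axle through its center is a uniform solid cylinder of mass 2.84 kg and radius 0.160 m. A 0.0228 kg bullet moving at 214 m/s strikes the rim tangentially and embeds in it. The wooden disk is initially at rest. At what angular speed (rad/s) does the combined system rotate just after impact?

|ω_f| ≈ 21.1 rad/s

The axle reaction passes through the axle and exerts no torque about it; angular momentum about the axle is conserved through the impact.
I_p = ½(2.84)(0.160)² = 0.03635 kg·m². Taking the sense of the bullet's angular momentum as positive, L_{bullet} = m v R = (0.0228)(214)(0.160) = 0.7807 kg·m²/s.
L_i = 0 + 0.7807 = 0.7807 kg·m²/s.
After sticking, I_f = I_p + m R² = 0.03635 + (0.0228)(0.160)² = 0.03694 kg·m².
ω_f = L_i / I_f = 0.7807 / 0.03694 = 21.14 rad/s.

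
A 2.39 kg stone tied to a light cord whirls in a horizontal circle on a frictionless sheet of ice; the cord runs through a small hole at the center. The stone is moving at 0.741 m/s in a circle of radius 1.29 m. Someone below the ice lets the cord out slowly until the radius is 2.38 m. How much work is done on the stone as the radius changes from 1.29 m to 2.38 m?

W ≈ -0.463 J

Central (radial) force ⇒ zero torque about the center ⇒ m v r is constant.
v₂ = v₁ r₁ / r₂ = (0.741)(1.29) / (2.38) = 0.4016 m/s.
W = ΔKE = ½m(v₂² − v₁²) = -0.4634 J.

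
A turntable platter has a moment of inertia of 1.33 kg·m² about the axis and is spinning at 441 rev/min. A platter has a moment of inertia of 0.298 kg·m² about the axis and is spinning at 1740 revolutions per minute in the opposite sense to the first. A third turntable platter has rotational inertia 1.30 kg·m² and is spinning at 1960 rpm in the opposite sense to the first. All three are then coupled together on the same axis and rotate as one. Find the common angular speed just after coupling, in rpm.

|ω_f| ≈ 847 rpm

No external torque acts about the common axis, so total angular momentum is conserved.
Taking A's sense as positive: L = (1.330)(441) − (0.2980)(1740) − (1.300)(1960) = -2480 kg·m²·rpm.
Combined I = 1.330 + 0.2980 + 1.300 = 2.928 kg·m².
ω_f = L / I = -2480 / 2.928 = -847.0 rpm.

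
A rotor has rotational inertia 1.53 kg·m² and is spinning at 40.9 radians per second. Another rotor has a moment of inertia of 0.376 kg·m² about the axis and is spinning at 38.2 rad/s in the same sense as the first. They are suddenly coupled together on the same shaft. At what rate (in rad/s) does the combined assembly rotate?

|ω_f| ≈ 40.4 rad/s

No external torque acts about the common axis, so total angular momentum is conserved.
Taking A's sense as positive: L = (1.530)(40.9) + (0.3760)(38.2) = 76.94 kg·m²·rad/s.
Combined I = 1.530 + 0.3760 = 1.906 kg·m².
ω_f = L / I = 76.94 / 1.906 = 40.37 rad/s.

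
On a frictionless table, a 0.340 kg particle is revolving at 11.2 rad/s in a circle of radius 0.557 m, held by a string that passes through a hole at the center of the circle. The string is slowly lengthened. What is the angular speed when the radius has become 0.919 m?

The constraining force is radial, so m r² ω about the center is conserved.
ω₂ = ω₁ (r₁/r₂)² = (11.2)(0.557/0.919)² = 4.114 rad/s.

ω₂ ≈ 4.11 rad/s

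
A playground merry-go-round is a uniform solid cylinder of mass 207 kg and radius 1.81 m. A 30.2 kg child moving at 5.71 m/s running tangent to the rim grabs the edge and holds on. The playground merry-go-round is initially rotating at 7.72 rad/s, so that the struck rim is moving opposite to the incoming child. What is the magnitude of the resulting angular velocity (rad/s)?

|ω_f| ≈ 5.26 rad/s

The axle reaction passes through the axle and exerts no torque about it; angular momentum about the axle is conserved through the impact.
I_p = ½(207)(1.81)² = 339.1 kg·m². Taking the sense of the child's angular momentum as positive, L_{child} = m v R = (30.2)(5.71)(1.81) = 312.1 kg·m²/s.
L_i = −I_p ω_p + m v R = −(339.1)(7.72) + 312.1 = -2306 kg·m²/s.
After sticking, I_f = I_p + m R² = 339.1 + (30.2)(1.81)² = 438.0 kg·m².
ω_f = L_i / I_f = -2306 / 438.0 = -5.264 rad/s.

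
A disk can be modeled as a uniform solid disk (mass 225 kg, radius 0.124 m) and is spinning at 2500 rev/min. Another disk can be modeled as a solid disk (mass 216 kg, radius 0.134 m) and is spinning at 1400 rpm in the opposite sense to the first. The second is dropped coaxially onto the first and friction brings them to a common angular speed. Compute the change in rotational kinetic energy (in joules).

No external torque acts about the common axis, so total angular momentum is conserved.
Moments of inertia: I_A = ½(225)(0.124)² = 1.730 kg·m²; I_B = ½(216)(0.134)² = 1.939 kg·m².
Taking A's sense as positive: L = (1.730)(2500) − (1.939)(1400) = 1610 kg·m²·rpm.
Combined I = 1.730 + 1.939 = 3.669 kg·m².
ω_f = L / I = 1610 / 3.669 = 438.7 rpm.
KE_i = ½ΣIω² = 80120 J; KE_f = ½(3.669)(45.94)² = 3872 J.

ΔKE ≈ -76200 J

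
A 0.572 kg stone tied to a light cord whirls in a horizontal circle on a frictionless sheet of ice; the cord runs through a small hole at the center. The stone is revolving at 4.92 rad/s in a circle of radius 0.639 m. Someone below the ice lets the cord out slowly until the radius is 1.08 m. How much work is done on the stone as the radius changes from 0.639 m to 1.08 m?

No torque about the axis ⇒ m r₁² ω₁ = m r₂² ω₂.
ω₂ = ω₁ (r₁/r₂)² = (4.92)(0.639/1.08)² = 1.722 rad/s.
W = ΔKE = ½m(v₂² − v₁²) = -1.837 J.

W ≈ -1.84 J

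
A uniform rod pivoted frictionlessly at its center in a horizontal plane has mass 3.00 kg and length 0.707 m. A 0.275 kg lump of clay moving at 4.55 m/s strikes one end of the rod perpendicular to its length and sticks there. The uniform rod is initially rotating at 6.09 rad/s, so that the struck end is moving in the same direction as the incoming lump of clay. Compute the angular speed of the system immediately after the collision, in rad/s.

About the pivot the impulsive forces during the collision are internal, so angular momentum about that axis is conserved.
I_p = (1/12)(3.00)(0.707)² = 0.1250 kg·m². Taking the sense of the lump of clay's angular momentum as positive, L_{lump} = m v R = (0.275)(4.55)(0.707/2) = 0.4423 kg·m²/s.
L_i = +I_p ω_p + m v R = +(0.1250)(6.09) + 0.4423 = 1.203 kg·m²/s.
After sticking, I_f = I_p + m R² = 0.1250 + (0.275)(0.707/2)² = 0.1593 kg·m².
ω_f = L_i / I_f = 1.203 / 0.1593 = 7.553 rad/s.

|ω_f| ≈ 7.55 rad/s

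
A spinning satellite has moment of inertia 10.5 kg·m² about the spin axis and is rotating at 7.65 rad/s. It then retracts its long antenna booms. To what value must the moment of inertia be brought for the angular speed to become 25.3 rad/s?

I₂ ≈ 3.17 kg·m²

With no external torque about the axis, L is conserved: I₁ω₁ = I₂ω₂.
I₂ = I₁ω₁ / ω₂ = (10.5)(7.65) / (25.3) = 3.175 kg·m².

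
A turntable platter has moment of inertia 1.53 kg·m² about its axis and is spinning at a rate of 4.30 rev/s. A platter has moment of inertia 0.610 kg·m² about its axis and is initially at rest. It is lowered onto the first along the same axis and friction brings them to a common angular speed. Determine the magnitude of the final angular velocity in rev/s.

The coupling torques are internal; angular momentum about the shared axis is conserved.
Taking A's sense as positive: L = (1.530)(4.30) = 6.579 kg·m²·rev/s.
Combined I = 1.530 + 0.6100 = 2.140 kg·m².
ω_f = L / I = 6.579 / 2.140 = 3.074 rev/s.

|ω_f| ≈ 3.07 rev/s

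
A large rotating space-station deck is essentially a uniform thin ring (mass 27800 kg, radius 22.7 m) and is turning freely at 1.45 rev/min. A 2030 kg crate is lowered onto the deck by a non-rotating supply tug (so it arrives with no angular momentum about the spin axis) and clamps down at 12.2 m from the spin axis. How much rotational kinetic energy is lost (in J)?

No external torque acts about the spin axis; L_before = L_after.
I_p = (27800)(22.7)² = 1.433e+07 kg·m².
Added inertia Σmr² = (2030)(12.2)² = 3.021e+05 kg·m²; I_f = 1.433e+07 + 3.021e+05 = 1.463e+07 kg·m².
ω_f = I_p ω_i / I_f = (1.433e+07)(1.45) / 1.463e+07 = 1.420 rpm.
KE_i = ½(1.433e+07)(0.1518 rad/s)² = 1.651e+05 J; KE_f = ½(1.463e+07)(0.1487)² = 1.617e+05 J.

energy lost ≈ 3410 J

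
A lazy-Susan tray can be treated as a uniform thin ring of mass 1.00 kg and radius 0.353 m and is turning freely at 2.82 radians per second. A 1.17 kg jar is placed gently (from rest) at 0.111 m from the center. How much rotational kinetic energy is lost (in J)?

energy lost ≈ 0.0514 J

No external torque acts about the center; L_before = L_after.
I_p = (1.00)(0.353)² = 0.1246 kg·m².
Added inertia Σmr² = (1.17)(0.111)² = 0.01442 kg·m²; I_f = 0.1246 + 0.01442 = 0.1390 kg·m².
ω_f = I_p ω_i / I_f = (0.1246)(2.82) / 0.1390 = 2.528 rad/s.
KE_i = ½(0.1246)(2.820 rad/s)² = 0.4955 J; KE_f = ½(0.1390)(2.528)² = 0.4441 J.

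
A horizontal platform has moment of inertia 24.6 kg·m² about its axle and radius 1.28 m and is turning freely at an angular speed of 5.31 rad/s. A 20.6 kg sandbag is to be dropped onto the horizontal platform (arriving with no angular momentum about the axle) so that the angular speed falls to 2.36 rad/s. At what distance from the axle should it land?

The added mass arrives with no angular momentum about the axle, and any external torque about the axle is negligible, so the system's angular momentum is conserved.
I_p ω_i = (I_p + m r²) ω_f ⇒ m r² = I_p(ω_i/ω_f − 1) = 24.60(5.31/2.36 − 1) = 30.75 kg·m².
r = √(30.75/20.6) = 1.222 m.

r ≈ 1.22 m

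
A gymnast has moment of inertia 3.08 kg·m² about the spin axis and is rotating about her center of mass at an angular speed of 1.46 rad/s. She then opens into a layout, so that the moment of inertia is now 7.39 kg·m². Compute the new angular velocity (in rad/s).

ω₂ ≈ 0.608 rad/s

With no external torque about the axis, L is conserved: I₁ω₁ = I₂ω₂.
ω₂ = I₁ω₁ / I₂ = (3.080)(1.46 rad/s) / (7.390) = 0.6085 rad/s.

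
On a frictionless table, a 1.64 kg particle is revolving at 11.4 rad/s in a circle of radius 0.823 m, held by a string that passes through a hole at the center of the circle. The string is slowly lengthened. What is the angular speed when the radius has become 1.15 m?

ω₂ ≈ 5.84 rad/s

The constraining force is radial, so m r² ω about the center is conserved.
ω₂ = ω₁ (r₁/r₂)² = (11.4)(0.823/1.15)² = 5.839 rad/s.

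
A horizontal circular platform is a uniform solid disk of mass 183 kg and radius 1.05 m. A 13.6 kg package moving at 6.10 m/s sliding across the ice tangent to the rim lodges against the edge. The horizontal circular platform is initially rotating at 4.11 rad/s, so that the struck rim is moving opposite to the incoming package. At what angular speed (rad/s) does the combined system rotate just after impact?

|ω_f| ≈ 2.83 rad/s

The axle reaction passes through the central axle and exerts no torque about it; angular momentum about the central axle is conserved through the impact.
I_p = ½(183)(1.05)² = 100.9 kg·m². Taking the sense of the package's angular momentum as positive, L_{package} = m v R = (13.6)(6.10)(1.05) = 87.11 kg·m²/s.
L_i = −I_p ω_p + m v R = −(100.9)(4.11) + 87.11 = -327.5 kg·m²/s.
After sticking, I_f = I_p + m R² = 100.9 + (13.6)(1.05)² = 115.9 kg·m².
ω_f = L_i / I_f = -327.5 / 115.9 = -2.826 rad/s.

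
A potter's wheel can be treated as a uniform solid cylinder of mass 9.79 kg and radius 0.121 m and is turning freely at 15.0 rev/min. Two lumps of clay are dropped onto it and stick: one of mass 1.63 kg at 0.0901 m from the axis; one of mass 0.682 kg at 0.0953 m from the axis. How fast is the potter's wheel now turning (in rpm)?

ω_f ≈ 11.8 rpm

The added mass arrives with no angular momentum about the axis, and any external torque about the axis is negligible, so the system's angular momentum is conserved.
I_p = ½(9.79)(0.121)² = 0.07167 kg·m².
Added inertia Σmr² = (1.63)(0.0901)² + (0.682)(0.0953)² = 0.01943 kg·m²; I_f = 0.07167 + 0.01943 = 0.09109 kg·m².
ω_f = I_p ω_i / I_f = (0.07167)(15.0) / 0.09109 = 11.80 rpm.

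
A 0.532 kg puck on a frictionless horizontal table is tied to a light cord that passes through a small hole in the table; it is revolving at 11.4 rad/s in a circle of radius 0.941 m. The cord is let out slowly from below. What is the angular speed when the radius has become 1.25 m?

ω₂ ≈ 6.46 rad/s

No torque about the axis ⇒ m r₁² ω₁ = m r₂² ω₂.
ω₂ = ω₁ (r₁/r₂)² = (11.4)(0.941/1.25)² = 6.460 rad/s.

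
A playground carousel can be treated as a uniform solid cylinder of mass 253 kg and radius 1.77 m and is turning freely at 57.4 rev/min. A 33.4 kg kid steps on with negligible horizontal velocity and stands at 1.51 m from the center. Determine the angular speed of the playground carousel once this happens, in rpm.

ω_f ≈ 48.1 rpm

No external torque acts about the center; L_before = L_after.
I_p = ½(253)(1.77)² = 396.3 kg·m².
Added inertia Σmr² = (33.4)(1.51)² = 76.16 kg·m²; I_f = 396.3 + 76.16 = 472.5 kg·m².
ω_f = I_p ω_i / I_f = (396.3)(57.4) / 472.5 = 48.15 rpm.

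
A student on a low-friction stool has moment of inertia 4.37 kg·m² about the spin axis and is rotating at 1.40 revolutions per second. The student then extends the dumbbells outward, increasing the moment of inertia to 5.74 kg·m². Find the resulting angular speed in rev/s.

Angular momentum about the spin axis is conserved since the torque about it is zero.
ω₂ = I₁ω₁ / I₂ = (4.370)(1.40 rev/s) / (5.740) = 1.066 rev/s.

ω₂ ≈ 1.07 rev/s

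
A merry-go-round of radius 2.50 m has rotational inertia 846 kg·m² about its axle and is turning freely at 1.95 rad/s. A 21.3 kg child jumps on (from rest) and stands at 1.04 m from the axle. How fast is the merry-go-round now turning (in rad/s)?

No external torque acts about the axle; L_before = L_after.
Added inertia Σmr² = (21.3)(1.04)² = 23.04 kg·m²; I_f = 846.0 + 23.04 = 869.0 kg·m².
ω_f = I_p ω_i / I_f = (846.0)(1.95) / 869.0 = 1.898 rad/s.

ω_f ≈ 1.90 rad/s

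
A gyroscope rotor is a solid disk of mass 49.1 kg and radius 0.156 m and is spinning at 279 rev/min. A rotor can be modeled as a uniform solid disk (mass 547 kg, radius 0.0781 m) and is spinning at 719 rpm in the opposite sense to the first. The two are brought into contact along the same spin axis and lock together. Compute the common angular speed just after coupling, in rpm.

No external torque acts about the common axis, so total angular momentum is conserved.
Moments of inertia: I_A = ½(49.1)(0.156)² = 0.5974 kg·m²; I_B = ½(547)(0.0781)² = 1.668 kg·m².
Taking A's sense as positive: L = (0.5974)(279) − (1.668)(719) = -1033 kg·m²·rpm.
Combined I = 0.5974 + 1.668 = 2.266 kg·m².
ω_f = L / I = -1033 / 2.266 = -455.8 rpm.

|ω_f| ≈ 456 rpm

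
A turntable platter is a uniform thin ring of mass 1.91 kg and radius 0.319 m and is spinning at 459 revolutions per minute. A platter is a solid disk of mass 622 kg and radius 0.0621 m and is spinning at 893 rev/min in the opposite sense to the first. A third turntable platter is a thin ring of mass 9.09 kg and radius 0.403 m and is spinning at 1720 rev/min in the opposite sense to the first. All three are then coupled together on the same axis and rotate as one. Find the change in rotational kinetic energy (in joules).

ΔKE ≈ -5730 J

The coupling torques are internal; angular momentum about the shared axis is conserved.
Moments of inertia: I_A = (1.91)(0.319)² = 0.1944 kg·m²; I_B = ½(622)(0.0621)² = 1.199 kg·m²; I_C = (9.09)(0.403)² = 1.476 kg·m².
Taking A's sense as positive: L = (0.1944)(459) − (1.199)(893) − (1.476)(1720) = -3521 kg·m²·rpm.
Combined I = 0.1944 + 1.199 + 1.476 = 2.870 kg·m².
ω_f = L / I = -3521 / 2.870 = -1227 rpm.
KE_i = ½ΣIω² = 29420 J; KE_f = ½(2.870)(128.5)² = 23690 J.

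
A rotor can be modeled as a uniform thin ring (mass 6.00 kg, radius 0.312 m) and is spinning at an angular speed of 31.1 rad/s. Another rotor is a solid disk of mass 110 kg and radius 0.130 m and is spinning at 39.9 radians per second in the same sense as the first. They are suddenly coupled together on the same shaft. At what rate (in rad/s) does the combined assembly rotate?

|ω_f| ≈ 36.5 rad/s

No external torque acts about the common axis, so total angular momentum is conserved.
Moments of inertia: I_A = (6.00)(0.312)² = 0.5841 kg·m²; I_B = ½(110)(0.130)² = 0.9295 kg·m².
Taking A's sense as positive: L = (0.5841)(31.1) + (0.9295)(39.9) = 55.25 kg·m²·rad/s.
Combined I = 0.5841 + 0.9295 = 1.514 kg·m².
ω_f = L / I = 55.25 / 1.514 = 36.50 rad/s.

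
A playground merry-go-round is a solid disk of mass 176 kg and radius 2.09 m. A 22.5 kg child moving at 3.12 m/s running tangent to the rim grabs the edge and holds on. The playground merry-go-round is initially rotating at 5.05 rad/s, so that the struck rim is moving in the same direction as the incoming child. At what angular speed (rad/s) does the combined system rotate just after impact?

The axle reaction passes through the axle and exerts no torque about it; angular momentum about the axle is conserved through the impact.
I_p = ½(176)(2.09)² = 384.4 kg·m². Taking the sense of the child's angular momentum as positive, L_{child} = m v R = (22.5)(3.12)(2.09) = 146.7 kg·m²/s.
L_i = +I_p ω_p + m v R = +(384.4)(5.05) + 146.7 = 2088 kg·m²/s.
After sticking, I_f = I_p + m R² = 384.4 + (22.5)(2.09)² = 482.7 kg·m².
ω_f = L_i / I_f = 2088 / 482.7 = 4.326 rad/s.

|ω_f| ≈ 4.33 rad/s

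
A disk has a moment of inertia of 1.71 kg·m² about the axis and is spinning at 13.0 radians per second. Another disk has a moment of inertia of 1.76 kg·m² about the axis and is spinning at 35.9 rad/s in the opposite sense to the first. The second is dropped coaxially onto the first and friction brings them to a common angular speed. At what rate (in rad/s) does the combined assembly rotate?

|ω_f| ≈ 11.8 rad/s

No external torque acts about the common axis, so total angular momentum is conserved.
Taking A's sense as positive: L = (1.710)(13.0) − (1.760)(35.9) = -40.95 kg·m²·rad/s.
Combined I = 1.710 + 1.760 = 3.470 kg·m².
ω_f = L / I = -40.95 / 3.470 = -11.80 rad/s.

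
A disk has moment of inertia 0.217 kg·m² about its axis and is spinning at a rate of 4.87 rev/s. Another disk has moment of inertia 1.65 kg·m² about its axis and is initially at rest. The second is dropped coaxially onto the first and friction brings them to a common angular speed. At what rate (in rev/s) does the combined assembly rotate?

The coupling torques are internal; angular momentum about the shared axis is conserved.
Taking A's sense as positive: L = (0.2170)(4.87) = 1.057 kg·m²·rev/s.
Combined I = 0.2170 + 1.650 = 1.867 kg·m².
ω_f = L / I = 1.057 / 1.867 = 0.5660 rev/s.

|ω_f| ≈ 0.566 rev/s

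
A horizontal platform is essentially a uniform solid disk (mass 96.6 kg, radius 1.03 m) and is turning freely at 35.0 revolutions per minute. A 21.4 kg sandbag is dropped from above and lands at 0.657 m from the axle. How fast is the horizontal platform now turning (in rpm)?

ω_f ≈ 29.7 rpm

No external torque acts about the axle; L_before = L_after.
I_p = ½(96.6)(1.03)² = 51.24 kg·m².
Added inertia Σmr² = (21.4)(0.657)² = 9.237 kg·m²; I_f = 51.24 + 9.237 = 60.48 kg·m².
ω_f = I_p ω_i / I_f = (51.24)(35.0) / 60.48 = 29.65 rpm.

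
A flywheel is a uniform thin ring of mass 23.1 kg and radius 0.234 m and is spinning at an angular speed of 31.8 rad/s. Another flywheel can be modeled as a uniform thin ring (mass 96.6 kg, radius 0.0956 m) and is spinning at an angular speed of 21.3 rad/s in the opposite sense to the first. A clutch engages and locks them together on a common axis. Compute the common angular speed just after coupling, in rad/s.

The coupling torques are internal; angular momentum about the shared axis is conserved.
Moments of inertia: I_A = (23.1)(0.234)² = 1.265 kg·m²; I_B = (96.6)(0.0956)² = 0.8829 kg·m².
Taking A's sense as positive: L = (1.265)(31.8) − (0.8829)(21.3) = 21.42 kg·m²·rad/s.
Combined I = 1.265 + 0.8829 = 2.148 kg·m².
ω_f = L / I = 21.42 / 2.148 = 9.972 rad/s.

|ω_f| ≈ 9.97 rad/s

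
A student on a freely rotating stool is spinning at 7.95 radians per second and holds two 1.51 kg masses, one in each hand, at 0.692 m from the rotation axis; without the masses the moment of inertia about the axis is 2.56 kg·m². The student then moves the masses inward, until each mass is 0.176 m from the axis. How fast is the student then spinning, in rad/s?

ω₂ ≈ 12.0 rad/s

No external torque acts about the spin axis, so angular momentum is conserved.
I₁ = 2.56 + 2(1.51)(0.692)² = 4.006 kg·m²; I₂ = 2.56 + 2(1.51)(0.176)² = 2.654 kg·m².
ω₂ = I₁ω₁ / I₂ = (4.006)(7.95 rad/s) / (2.654) = 12.00 rad/s.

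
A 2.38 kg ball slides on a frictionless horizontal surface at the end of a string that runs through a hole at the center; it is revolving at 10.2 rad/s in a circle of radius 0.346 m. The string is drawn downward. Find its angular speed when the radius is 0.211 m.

ω₂ ≈ 27.4 rad/s

No torque about the axis ⇒ m r₁² ω₁ = m r₂² ω₂.
ω₂ = ω₁ (r₁/r₂)² = (10.2)(0.346/0.211)² = 27.43 rad/s.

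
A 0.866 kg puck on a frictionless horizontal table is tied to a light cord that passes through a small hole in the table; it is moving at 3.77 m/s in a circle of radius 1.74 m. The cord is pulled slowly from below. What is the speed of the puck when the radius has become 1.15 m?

The only horizontal force on the mass is along the cord (radial), so it exerts no torque about the hole and angular momentum m v r is conserved.
v₂ = v₁ r₁ / r₂ = (3.77)(1.74) / (1.15) = 5.704 m/s.

v₂ ≈ 5.70 m/s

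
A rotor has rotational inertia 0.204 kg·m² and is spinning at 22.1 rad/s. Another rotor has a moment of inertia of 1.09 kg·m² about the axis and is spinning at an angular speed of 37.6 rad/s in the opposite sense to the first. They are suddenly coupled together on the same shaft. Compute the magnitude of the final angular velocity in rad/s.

The coupling torques are internal; angular momentum about the shared axis is conserved.
Taking A's sense as positive: L = (0.2040)(22.1) − (1.090)(37.6) = -36.48 kg·m²·rad/s.
Combined I = 0.2040 + 1.090 = 1.294 kg·m².
ω_f = L / I = -36.48 / 1.294 = -28.19 rad/s.

|ω_f| ≈ 28.2 rad/s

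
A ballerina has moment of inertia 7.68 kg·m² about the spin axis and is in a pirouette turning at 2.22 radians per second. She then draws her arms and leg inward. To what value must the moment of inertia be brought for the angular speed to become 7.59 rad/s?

With no external torque about the axis, L is conserved: I₁ω₁ = I₂ω₂.
I₂ = I₁ω₁ / ω₂ = (7.68)(2.22) / (7.59) = 2.246 kg·m².

I₂ ≈ 2.25 kg·m²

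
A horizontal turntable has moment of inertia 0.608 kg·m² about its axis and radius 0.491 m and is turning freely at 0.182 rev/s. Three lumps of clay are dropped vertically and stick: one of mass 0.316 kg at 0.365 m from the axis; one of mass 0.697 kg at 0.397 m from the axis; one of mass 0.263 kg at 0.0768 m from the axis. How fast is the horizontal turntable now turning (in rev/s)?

ω_f ≈ 0.145 rev/s

The added mass arrives with no angular momentum about the axis, and any external torque about the axis is negligible, so the system's angular momentum is conserved.
Added inertia Σmr² = (0.316)(0.365)² + (0.697)(0.397)² + (0.263)(0.0768)² = 0.1535 kg·m²; I_f = 0.6080 + 0.1535 = 0.7615 kg·m².
ω_f = I_p ω_i / I_f = (0.6080)(0.182) / 0.7615 = 0.1453 rev/s.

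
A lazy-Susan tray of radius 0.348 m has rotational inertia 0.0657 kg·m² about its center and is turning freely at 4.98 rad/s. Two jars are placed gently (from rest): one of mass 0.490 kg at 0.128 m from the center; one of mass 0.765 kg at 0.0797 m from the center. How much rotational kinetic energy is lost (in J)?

energy lost ≈ 0.134 J

No external torque acts about the center; L_before = L_after.
Added inertia Σmr² = (0.490)(0.128)² + (0.765)(0.0797)² = 0.01289 kg·m²; I_f = 0.06570 + 0.01289 = 0.07859 kg·m².
ω_f = I_p ω_i / I_f = (0.06570)(4.98) / 0.07859 = 4.163 rad/s.
KE_i = ½(0.06570)(4.980 rad/s)² = 0.8147 J; KE_f = ½(0.07859)(4.163)² = 0.6811 J.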